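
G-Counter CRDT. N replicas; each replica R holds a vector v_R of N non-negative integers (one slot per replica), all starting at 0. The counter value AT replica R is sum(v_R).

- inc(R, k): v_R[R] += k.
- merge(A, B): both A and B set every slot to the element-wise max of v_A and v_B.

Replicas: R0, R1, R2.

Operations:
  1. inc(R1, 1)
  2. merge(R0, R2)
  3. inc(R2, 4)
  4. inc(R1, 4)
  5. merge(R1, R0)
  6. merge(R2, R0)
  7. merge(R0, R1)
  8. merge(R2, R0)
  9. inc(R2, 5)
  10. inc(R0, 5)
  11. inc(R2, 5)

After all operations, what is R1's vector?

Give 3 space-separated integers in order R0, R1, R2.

Op 1: inc R1 by 1 -> R1=(0,1,0) value=1
Op 2: merge R0<->R2 -> R0=(0,0,0) R2=(0,0,0)
Op 3: inc R2 by 4 -> R2=(0,0,4) value=4
Op 4: inc R1 by 4 -> R1=(0,5,0) value=5
Op 5: merge R1<->R0 -> R1=(0,5,0) R0=(0,5,0)
Op 6: merge R2<->R0 -> R2=(0,5,4) R0=(0,5,4)
Op 7: merge R0<->R1 -> R0=(0,5,4) R1=(0,5,4)
Op 8: merge R2<->R0 -> R2=(0,5,4) R0=(0,5,4)
Op 9: inc R2 by 5 -> R2=(0,5,9) value=14
Op 10: inc R0 by 5 -> R0=(5,5,4) value=14
Op 11: inc R2 by 5 -> R2=(0,5,14) value=19

Answer: 0 5 4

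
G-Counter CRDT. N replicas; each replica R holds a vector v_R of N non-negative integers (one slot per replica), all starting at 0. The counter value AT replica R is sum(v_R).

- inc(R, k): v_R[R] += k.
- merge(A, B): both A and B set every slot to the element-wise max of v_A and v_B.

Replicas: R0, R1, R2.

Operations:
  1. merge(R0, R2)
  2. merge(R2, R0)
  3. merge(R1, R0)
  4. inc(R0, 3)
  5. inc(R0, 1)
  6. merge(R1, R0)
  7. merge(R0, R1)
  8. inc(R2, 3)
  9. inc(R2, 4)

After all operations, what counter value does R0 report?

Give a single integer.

Op 1: merge R0<->R2 -> R0=(0,0,0) R2=(0,0,0)
Op 2: merge R2<->R0 -> R2=(0,0,0) R0=(0,0,0)
Op 3: merge R1<->R0 -> R1=(0,0,0) R0=(0,0,0)
Op 4: inc R0 by 3 -> R0=(3,0,0) value=3
Op 5: inc R0 by 1 -> R0=(4,0,0) value=4
Op 6: merge R1<->R0 -> R1=(4,0,0) R0=(4,0,0)
Op 7: merge R0<->R1 -> R0=(4,0,0) R1=(4,0,0)
Op 8: inc R2 by 3 -> R2=(0,0,3) value=3
Op 9: inc R2 by 4 -> R2=(0,0,7) value=7

Answer: 4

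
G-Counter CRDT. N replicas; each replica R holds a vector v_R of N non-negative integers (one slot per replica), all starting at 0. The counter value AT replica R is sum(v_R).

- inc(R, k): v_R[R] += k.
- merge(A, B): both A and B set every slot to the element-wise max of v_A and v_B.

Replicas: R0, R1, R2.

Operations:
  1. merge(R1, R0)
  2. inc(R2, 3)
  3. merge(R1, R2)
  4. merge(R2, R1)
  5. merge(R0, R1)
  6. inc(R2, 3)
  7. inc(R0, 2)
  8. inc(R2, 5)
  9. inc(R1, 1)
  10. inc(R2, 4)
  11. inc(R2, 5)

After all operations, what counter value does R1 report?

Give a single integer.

Answer: 4

Derivation:
Op 1: merge R1<->R0 -> R1=(0,0,0) R0=(0,0,0)
Op 2: inc R2 by 3 -> R2=(0,0,3) value=3
Op 3: merge R1<->R2 -> R1=(0,0,3) R2=(0,0,3)
Op 4: merge R2<->R1 -> R2=(0,0,3) R1=(0,0,3)
Op 5: merge R0<->R1 -> R0=(0,0,3) R1=(0,0,3)
Op 6: inc R2 by 3 -> R2=(0,0,6) value=6
Op 7: inc R0 by 2 -> R0=(2,0,3) value=5
Op 8: inc R2 by 5 -> R2=(0,0,11) value=11
Op 9: inc R1 by 1 -> R1=(0,1,3) value=4
Op 10: inc R2 by 4 -> R2=(0,0,15) value=15
Op 11: inc R2 by 5 -> R2=(0,0,20) value=20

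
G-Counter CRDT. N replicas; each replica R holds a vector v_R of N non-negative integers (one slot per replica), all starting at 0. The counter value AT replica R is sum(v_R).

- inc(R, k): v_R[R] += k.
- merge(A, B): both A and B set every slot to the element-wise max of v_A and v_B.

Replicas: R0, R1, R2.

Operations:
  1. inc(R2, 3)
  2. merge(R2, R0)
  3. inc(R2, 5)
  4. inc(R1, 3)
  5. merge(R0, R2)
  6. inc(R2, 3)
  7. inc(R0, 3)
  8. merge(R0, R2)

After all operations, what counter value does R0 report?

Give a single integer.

Answer: 14

Derivation:
Op 1: inc R2 by 3 -> R2=(0,0,3) value=3
Op 2: merge R2<->R0 -> R2=(0,0,3) R0=(0,0,3)
Op 3: inc R2 by 5 -> R2=(0,0,8) value=8
Op 4: inc R1 by 3 -> R1=(0,3,0) value=3
Op 5: merge R0<->R2 -> R0=(0,0,8) R2=(0,0,8)
Op 6: inc R2 by 3 -> R2=(0,0,11) value=11
Op 7: inc R0 by 3 -> R0=(3,0,8) value=11
Op 8: merge R0<->R2 -> R0=(3,0,11) R2=(3,0,11)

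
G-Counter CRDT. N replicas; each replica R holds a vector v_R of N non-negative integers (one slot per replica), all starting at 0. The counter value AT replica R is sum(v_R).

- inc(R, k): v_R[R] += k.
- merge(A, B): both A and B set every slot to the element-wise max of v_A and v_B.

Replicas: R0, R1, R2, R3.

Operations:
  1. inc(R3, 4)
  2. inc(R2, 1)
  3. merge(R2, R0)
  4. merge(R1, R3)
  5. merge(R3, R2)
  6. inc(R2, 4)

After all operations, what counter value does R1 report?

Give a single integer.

Answer: 4

Derivation:
Op 1: inc R3 by 4 -> R3=(0,0,0,4) value=4
Op 2: inc R2 by 1 -> R2=(0,0,1,0) value=1
Op 3: merge R2<->R0 -> R2=(0,0,1,0) R0=(0,0,1,0)
Op 4: merge R1<->R3 -> R1=(0,0,0,4) R3=(0,0,0,4)
Op 5: merge R3<->R2 -> R3=(0,0,1,4) R2=(0,0,1,4)
Op 6: inc R2 by 4 -> R2=(0,0,5,4) value=9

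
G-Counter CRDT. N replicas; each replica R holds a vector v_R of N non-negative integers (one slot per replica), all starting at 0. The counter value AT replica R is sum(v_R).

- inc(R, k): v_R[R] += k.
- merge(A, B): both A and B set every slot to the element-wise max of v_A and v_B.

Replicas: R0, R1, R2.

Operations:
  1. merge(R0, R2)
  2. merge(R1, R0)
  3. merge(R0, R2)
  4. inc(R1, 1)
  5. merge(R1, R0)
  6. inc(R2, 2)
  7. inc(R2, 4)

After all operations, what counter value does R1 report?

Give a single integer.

Op 1: merge R0<->R2 -> R0=(0,0,0) R2=(0,0,0)
Op 2: merge R1<->R0 -> R1=(0,0,0) R0=(0,0,0)
Op 3: merge R0<->R2 -> R0=(0,0,0) R2=(0,0,0)
Op 4: inc R1 by 1 -> R1=(0,1,0) value=1
Op 5: merge R1<->R0 -> R1=(0,1,0) R0=(0,1,0)
Op 6: inc R2 by 2 -> R2=(0,0,2) value=2
Op 7: inc R2 by 4 -> R2=(0,0,6) value=6

Answer: 1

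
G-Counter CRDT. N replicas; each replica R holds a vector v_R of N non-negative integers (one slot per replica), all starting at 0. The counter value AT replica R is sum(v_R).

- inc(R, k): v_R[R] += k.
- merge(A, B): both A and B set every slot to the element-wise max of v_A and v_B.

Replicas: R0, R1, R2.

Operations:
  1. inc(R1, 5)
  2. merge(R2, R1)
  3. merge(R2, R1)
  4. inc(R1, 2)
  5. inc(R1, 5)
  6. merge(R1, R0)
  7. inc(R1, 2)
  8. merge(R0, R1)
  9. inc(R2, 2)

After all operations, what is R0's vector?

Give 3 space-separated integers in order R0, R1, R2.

Answer: 0 14 0

Derivation:
Op 1: inc R1 by 5 -> R1=(0,5,0) value=5
Op 2: merge R2<->R1 -> R2=(0,5,0) R1=(0,5,0)
Op 3: merge R2<->R1 -> R2=(0,5,0) R1=(0,5,0)
Op 4: inc R1 by 2 -> R1=(0,7,0) value=7
Op 5: inc R1 by 5 -> R1=(0,12,0) value=12
Op 6: merge R1<->R0 -> R1=(0,12,0) R0=(0,12,0)
Op 7: inc R1 by 2 -> R1=(0,14,0) value=14
Op 8: merge R0<->R1 -> R0=(0,14,0) R1=(0,14,0)
Op 9: inc R2 by 2 -> R2=(0,5,2) value=7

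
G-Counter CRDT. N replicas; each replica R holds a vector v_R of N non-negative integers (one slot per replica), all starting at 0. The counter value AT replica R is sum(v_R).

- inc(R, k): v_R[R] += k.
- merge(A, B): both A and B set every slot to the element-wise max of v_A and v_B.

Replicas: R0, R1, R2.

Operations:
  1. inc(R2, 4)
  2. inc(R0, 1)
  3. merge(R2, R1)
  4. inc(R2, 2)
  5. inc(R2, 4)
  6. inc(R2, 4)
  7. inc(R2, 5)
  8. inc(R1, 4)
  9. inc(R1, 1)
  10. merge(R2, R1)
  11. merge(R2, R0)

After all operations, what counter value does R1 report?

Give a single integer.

Op 1: inc R2 by 4 -> R2=(0,0,4) value=4
Op 2: inc R0 by 1 -> R0=(1,0,0) value=1
Op 3: merge R2<->R1 -> R2=(0,0,4) R1=(0,0,4)
Op 4: inc R2 by 2 -> R2=(0,0,6) value=6
Op 5: inc R2 by 4 -> R2=(0,0,10) value=10
Op 6: inc R2 by 4 -> R2=(0,0,14) value=14
Op 7: inc R2 by 5 -> R2=(0,0,19) value=19
Op 8: inc R1 by 4 -> R1=(0,4,4) value=8
Op 9: inc R1 by 1 -> R1=(0,5,4) value=9
Op 10: merge R2<->R1 -> R2=(0,5,19) R1=(0,5,19)
Op 11: merge R2<->R0 -> R2=(1,5,19) R0=(1,5,19)

Answer: 24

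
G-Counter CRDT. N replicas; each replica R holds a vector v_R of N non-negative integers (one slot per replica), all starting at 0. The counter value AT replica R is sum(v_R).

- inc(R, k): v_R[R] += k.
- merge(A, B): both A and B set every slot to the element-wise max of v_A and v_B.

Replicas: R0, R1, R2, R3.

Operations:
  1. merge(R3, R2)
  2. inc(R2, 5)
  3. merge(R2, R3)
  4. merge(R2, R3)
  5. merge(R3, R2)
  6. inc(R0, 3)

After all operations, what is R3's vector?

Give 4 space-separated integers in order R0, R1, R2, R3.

Answer: 0 0 5 0

Derivation:
Op 1: merge R3<->R2 -> R3=(0,0,0,0) R2=(0,0,0,0)
Op 2: inc R2 by 5 -> R2=(0,0,5,0) value=5
Op 3: merge R2<->R3 -> R2=(0,0,5,0) R3=(0,0,5,0)
Op 4: merge R2<->R3 -> R2=(0,0,5,0) R3=(0,0,5,0)
Op 5: merge R3<->R2 -> R3=(0,0,5,0) R2=(0,0,5,0)
Op 6: inc R0 by 3 -> R0=(3,0,0,0) value=3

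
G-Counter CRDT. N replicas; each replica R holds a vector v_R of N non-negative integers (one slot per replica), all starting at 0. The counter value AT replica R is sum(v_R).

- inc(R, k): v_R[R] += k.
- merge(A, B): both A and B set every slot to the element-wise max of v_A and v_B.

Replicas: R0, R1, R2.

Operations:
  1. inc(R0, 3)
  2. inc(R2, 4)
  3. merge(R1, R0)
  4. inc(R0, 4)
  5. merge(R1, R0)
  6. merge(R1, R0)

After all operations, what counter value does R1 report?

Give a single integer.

Answer: 7

Derivation:
Op 1: inc R0 by 3 -> R0=(3,0,0) value=3
Op 2: inc R2 by 4 -> R2=(0,0,4) value=4
Op 3: merge R1<->R0 -> R1=(3,0,0) R0=(3,0,0)
Op 4: inc R0 by 4 -> R0=(7,0,0) value=7
Op 5: merge R1<->R0 -> R1=(7,0,0) R0=(7,0,0)
Op 6: merge R1<->R0 -> R1=(7,0,0) R0=(7,0,0)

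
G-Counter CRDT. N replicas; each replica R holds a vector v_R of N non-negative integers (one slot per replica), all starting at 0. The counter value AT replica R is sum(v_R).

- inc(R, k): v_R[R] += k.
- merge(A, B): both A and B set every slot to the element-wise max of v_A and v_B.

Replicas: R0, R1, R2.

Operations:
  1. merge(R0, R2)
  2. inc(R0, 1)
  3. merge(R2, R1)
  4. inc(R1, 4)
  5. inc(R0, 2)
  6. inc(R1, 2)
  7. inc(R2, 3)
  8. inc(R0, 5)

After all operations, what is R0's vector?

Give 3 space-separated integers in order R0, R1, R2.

Answer: 8 0 0

Derivation:
Op 1: merge R0<->R2 -> R0=(0,0,0) R2=(0,0,0)
Op 2: inc R0 by 1 -> R0=(1,0,0) value=1
Op 3: merge R2<->R1 -> R2=(0,0,0) R1=(0,0,0)
Op 4: inc R1 by 4 -> R1=(0,4,0) value=4
Op 5: inc R0 by 2 -> R0=(3,0,0) value=3
Op 6: inc R1 by 2 -> R1=(0,6,0) value=6
Op 7: inc R2 by 3 -> R2=(0,0,3) value=3
Op 8: inc R0 by 5 -> R0=(8,0,0) value=8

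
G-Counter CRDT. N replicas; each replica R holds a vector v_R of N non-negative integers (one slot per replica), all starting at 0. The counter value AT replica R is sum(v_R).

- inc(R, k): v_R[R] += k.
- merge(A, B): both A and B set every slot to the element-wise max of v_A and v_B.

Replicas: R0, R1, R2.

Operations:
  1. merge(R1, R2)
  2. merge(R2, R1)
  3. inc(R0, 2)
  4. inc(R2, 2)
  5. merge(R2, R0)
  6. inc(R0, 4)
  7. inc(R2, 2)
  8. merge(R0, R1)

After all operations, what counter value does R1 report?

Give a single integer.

Answer: 8

Derivation:
Op 1: merge R1<->R2 -> R1=(0,0,0) R2=(0,0,0)
Op 2: merge R2<->R1 -> R2=(0,0,0) R1=(0,0,0)
Op 3: inc R0 by 2 -> R0=(2,0,0) value=2
Op 4: inc R2 by 2 -> R2=(0,0,2) value=2
Op 5: merge R2<->R0 -> R2=(2,0,2) R0=(2,0,2)
Op 6: inc R0 by 4 -> R0=(6,0,2) value=8
Op 7: inc R2 by 2 -> R2=(2,0,4) value=6
Op 8: merge R0<->R1 -> R0=(6,0,2) R1=(6,0,2)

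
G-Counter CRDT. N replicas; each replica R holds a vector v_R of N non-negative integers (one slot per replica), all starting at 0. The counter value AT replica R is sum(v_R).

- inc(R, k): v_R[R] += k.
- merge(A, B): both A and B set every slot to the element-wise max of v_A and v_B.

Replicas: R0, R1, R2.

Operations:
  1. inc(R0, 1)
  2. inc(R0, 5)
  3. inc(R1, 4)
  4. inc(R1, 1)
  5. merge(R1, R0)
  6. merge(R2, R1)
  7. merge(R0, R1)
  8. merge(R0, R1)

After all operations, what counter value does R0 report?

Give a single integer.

Op 1: inc R0 by 1 -> R0=(1,0,0) value=1
Op 2: inc R0 by 5 -> R0=(6,0,0) value=6
Op 3: inc R1 by 4 -> R1=(0,4,0) value=4
Op 4: inc R1 by 1 -> R1=(0,5,0) value=5
Op 5: merge R1<->R0 -> R1=(6,5,0) R0=(6,5,0)
Op 6: merge R2<->R1 -> R2=(6,5,0) R1=(6,5,0)
Op 7: merge R0<->R1 -> R0=(6,5,0) R1=(6,5,0)
Op 8: merge R0<->R1 -> R0=(6,5,0) R1=(6,5,0)

Answer: 11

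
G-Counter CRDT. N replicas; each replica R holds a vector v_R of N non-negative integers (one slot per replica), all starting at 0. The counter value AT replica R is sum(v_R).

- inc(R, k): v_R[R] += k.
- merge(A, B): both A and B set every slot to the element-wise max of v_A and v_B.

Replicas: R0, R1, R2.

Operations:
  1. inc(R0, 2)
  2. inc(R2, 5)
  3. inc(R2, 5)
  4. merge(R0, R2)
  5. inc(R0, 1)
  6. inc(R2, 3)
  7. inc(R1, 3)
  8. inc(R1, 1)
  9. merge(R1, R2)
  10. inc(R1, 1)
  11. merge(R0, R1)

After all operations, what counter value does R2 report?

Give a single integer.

Op 1: inc R0 by 2 -> R0=(2,0,0) value=2
Op 2: inc R2 by 5 -> R2=(0,0,5) value=5
Op 3: inc R2 by 5 -> R2=(0,0,10) value=10
Op 4: merge R0<->R2 -> R0=(2,0,10) R2=(2,0,10)
Op 5: inc R0 by 1 -> R0=(3,0,10) value=13
Op 6: inc R2 by 3 -> R2=(2,0,13) value=15
Op 7: inc R1 by 3 -> R1=(0,3,0) value=3
Op 8: inc R1 by 1 -> R1=(0,4,0) value=4
Op 9: merge R1<->R2 -> R1=(2,4,13) R2=(2,4,13)
Op 10: inc R1 by 1 -> R1=(2,5,13) value=20
Op 11: merge R0<->R1 -> R0=(3,5,13) R1=(3,5,13)

Answer: 19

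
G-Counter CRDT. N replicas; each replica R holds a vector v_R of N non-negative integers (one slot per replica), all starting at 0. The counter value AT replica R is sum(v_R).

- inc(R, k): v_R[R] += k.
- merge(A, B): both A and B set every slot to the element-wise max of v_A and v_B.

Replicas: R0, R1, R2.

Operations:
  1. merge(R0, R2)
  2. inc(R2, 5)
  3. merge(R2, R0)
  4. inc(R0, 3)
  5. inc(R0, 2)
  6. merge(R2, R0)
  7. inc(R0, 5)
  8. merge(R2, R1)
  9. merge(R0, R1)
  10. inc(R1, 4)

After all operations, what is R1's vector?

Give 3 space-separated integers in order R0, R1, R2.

Op 1: merge R0<->R2 -> R0=(0,0,0) R2=(0,0,0)
Op 2: inc R2 by 5 -> R2=(0,0,5) value=5
Op 3: merge R2<->R0 -> R2=(0,0,5) R0=(0,0,5)
Op 4: inc R0 by 3 -> R0=(3,0,5) value=8
Op 5: inc R0 by 2 -> R0=(5,0,5) value=10
Op 6: merge R2<->R0 -> R2=(5,0,5) R0=(5,0,5)
Op 7: inc R0 by 5 -> R0=(10,0,5) value=15
Op 8: merge R2<->R1 -> R2=(5,0,5) R1=(5,0,5)
Op 9: merge R0<->R1 -> R0=(10,0,5) R1=(10,0,5)
Op 10: inc R1 by 4 -> R1=(10,4,5) value=19

Answer: 10 4 5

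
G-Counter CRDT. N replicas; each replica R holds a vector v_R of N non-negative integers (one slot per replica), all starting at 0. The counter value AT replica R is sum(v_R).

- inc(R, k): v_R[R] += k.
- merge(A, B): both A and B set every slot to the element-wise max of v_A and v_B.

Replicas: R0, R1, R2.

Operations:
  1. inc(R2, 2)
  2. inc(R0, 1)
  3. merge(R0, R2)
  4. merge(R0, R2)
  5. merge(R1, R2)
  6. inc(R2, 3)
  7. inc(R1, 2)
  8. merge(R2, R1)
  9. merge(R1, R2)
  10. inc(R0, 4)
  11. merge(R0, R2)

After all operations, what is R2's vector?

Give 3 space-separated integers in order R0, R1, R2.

Op 1: inc R2 by 2 -> R2=(0,0,2) value=2
Op 2: inc R0 by 1 -> R0=(1,0,0) value=1
Op 3: merge R0<->R2 -> R0=(1,0,2) R2=(1,0,2)
Op 4: merge R0<->R2 -> R0=(1,0,2) R2=(1,0,2)
Op 5: merge R1<->R2 -> R1=(1,0,2) R2=(1,0,2)
Op 6: inc R2 by 3 -> R2=(1,0,5) value=6
Op 7: inc R1 by 2 -> R1=(1,2,2) value=5
Op 8: merge R2<->R1 -> R2=(1,2,5) R1=(1,2,5)
Op 9: merge R1<->R2 -> R1=(1,2,5) R2=(1,2,5)
Op 10: inc R0 by 4 -> R0=(5,0,2) value=7
Op 11: merge R0<->R2 -> R0=(5,2,5) R2=(5,2,5)

Answer: 5 2 5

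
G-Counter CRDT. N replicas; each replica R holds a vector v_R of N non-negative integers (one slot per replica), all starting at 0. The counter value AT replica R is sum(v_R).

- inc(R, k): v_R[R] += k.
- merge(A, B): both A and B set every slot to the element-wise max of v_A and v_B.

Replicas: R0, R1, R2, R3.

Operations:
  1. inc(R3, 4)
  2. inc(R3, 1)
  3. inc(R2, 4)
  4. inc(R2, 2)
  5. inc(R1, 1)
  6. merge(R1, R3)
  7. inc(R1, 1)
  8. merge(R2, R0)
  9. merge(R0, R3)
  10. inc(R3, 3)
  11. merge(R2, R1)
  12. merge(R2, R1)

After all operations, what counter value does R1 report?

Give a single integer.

Answer: 13

Derivation:
Op 1: inc R3 by 4 -> R3=(0,0,0,4) value=4
Op 2: inc R3 by 1 -> R3=(0,0,0,5) value=5
Op 3: inc R2 by 4 -> R2=(0,0,4,0) value=4
Op 4: inc R2 by 2 -> R2=(0,0,6,0) value=6
Op 5: inc R1 by 1 -> R1=(0,1,0,0) value=1
Op 6: merge R1<->R3 -> R1=(0,1,0,5) R3=(0,1,0,5)
Op 7: inc R1 by 1 -> R1=(0,2,0,5) value=7
Op 8: merge R2<->R0 -> R2=(0,0,6,0) R0=(0,0,6,0)
Op 9: merge R0<->R3 -> R0=(0,1,6,5) R3=(0,1,6,5)
Op 10: inc R3 by 3 -> R3=(0,1,6,8) value=15
Op 11: merge R2<->R1 -> R2=(0,2,6,5) R1=(0,2,6,5)
Op 12: merge R2<->R1 -> R2=(0,2,6,5) R1=(0,2,6,5)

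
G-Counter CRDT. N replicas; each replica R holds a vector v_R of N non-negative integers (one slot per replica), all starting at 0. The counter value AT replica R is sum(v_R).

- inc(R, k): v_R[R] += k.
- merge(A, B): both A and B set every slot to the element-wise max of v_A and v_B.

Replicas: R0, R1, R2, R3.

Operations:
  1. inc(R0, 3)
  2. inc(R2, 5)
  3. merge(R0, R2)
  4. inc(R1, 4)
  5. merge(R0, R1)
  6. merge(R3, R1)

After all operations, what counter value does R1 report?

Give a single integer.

Answer: 12

Derivation:
Op 1: inc R0 by 3 -> R0=(3,0,0,0) value=3
Op 2: inc R2 by 5 -> R2=(0,0,5,0) value=5
Op 3: merge R0<->R2 -> R0=(3,0,5,0) R2=(3,0,5,0)
Op 4: inc R1 by 4 -> R1=(0,4,0,0) value=4
Op 5: merge R0<->R1 -> R0=(3,4,5,0) R1=(3,4,5,0)
Op 6: merge R3<->R1 -> R3=(3,4,5,0) R1=(3,4,5,0)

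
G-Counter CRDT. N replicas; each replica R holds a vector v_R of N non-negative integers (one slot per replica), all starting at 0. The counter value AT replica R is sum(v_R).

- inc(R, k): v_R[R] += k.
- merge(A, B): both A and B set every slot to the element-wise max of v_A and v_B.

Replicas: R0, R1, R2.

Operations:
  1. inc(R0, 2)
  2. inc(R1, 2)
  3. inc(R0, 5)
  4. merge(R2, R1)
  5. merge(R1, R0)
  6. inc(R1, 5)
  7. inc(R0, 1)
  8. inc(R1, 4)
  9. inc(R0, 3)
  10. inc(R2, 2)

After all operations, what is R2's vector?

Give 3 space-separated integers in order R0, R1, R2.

Op 1: inc R0 by 2 -> R0=(2,0,0) value=2
Op 2: inc R1 by 2 -> R1=(0,2,0) value=2
Op 3: inc R0 by 5 -> R0=(7,0,0) value=7
Op 4: merge R2<->R1 -> R2=(0,2,0) R1=(0,2,0)
Op 5: merge R1<->R0 -> R1=(7,2,0) R0=(7,2,0)
Op 6: inc R1 by 5 -> R1=(7,7,0) value=14
Op 7: inc R0 by 1 -> R0=(8,2,0) value=10
Op 8: inc R1 by 4 -> R1=(7,11,0) value=18
Op 9: inc R0 by 3 -> R0=(11,2,0) value=13
Op 10: inc R2 by 2 -> R2=(0,2,2) value=4

Answer: 0 2 2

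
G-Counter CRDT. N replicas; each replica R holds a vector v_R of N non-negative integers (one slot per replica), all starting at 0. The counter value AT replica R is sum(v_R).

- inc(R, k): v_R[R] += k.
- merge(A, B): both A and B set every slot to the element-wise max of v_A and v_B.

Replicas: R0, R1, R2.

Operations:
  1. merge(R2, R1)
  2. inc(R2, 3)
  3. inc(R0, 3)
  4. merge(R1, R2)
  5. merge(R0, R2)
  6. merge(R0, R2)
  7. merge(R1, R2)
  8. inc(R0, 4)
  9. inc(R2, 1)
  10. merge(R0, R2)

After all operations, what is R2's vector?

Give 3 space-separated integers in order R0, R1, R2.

Op 1: merge R2<->R1 -> R2=(0,0,0) R1=(0,0,0)
Op 2: inc R2 by 3 -> R2=(0,0,3) value=3
Op 3: inc R0 by 3 -> R0=(3,0,0) value=3
Op 4: merge R1<->R2 -> R1=(0,0,3) R2=(0,0,3)
Op 5: merge R0<->R2 -> R0=(3,0,3) R2=(3,0,3)
Op 6: merge R0<->R2 -> R0=(3,0,3) R2=(3,0,3)
Op 7: merge R1<->R2 -> R1=(3,0,3) R2=(3,0,3)
Op 8: inc R0 by 4 -> R0=(7,0,3) value=10
Op 9: inc R2 by 1 -> R2=(3,0,4) value=7
Op 10: merge R0<->R2 -> R0=(7,0,4) R2=(7,0,4)

Answer: 7 0 4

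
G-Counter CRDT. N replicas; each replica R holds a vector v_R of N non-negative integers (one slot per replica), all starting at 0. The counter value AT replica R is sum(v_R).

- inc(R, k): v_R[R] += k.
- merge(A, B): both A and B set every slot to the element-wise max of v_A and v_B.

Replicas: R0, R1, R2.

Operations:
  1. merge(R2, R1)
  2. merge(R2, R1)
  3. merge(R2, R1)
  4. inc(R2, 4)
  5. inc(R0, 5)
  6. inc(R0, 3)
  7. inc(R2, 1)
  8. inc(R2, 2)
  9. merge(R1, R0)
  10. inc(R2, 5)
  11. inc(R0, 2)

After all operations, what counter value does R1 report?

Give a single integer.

Answer: 8

Derivation:
Op 1: merge R2<->R1 -> R2=(0,0,0) R1=(0,0,0)
Op 2: merge R2<->R1 -> R2=(0,0,0) R1=(0,0,0)
Op 3: merge R2<->R1 -> R2=(0,0,0) R1=(0,0,0)
Op 4: inc R2 by 4 -> R2=(0,0,4) value=4
Op 5: inc R0 by 5 -> R0=(5,0,0) value=5
Op 6: inc R0 by 3 -> R0=(8,0,0) value=8
Op 7: inc R2 by 1 -> R2=(0,0,5) value=5
Op 8: inc R2 by 2 -> R2=(0,0,7) value=7
Op 9: merge R1<->R0 -> R1=(8,0,0) R0=(8,0,0)
Op 10: inc R2 by 5 -> R2=(0,0,12) value=12
Op 11: inc R0 by 2 -> R0=(10,0,0) value=10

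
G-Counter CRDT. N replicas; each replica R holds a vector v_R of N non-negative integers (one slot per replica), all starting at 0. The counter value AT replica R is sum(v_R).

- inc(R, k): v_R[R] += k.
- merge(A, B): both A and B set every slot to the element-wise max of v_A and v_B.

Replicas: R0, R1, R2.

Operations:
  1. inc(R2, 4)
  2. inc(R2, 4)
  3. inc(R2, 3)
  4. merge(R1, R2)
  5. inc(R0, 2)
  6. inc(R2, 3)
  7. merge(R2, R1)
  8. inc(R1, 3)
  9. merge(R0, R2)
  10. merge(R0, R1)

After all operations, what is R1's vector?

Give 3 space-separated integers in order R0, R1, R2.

Op 1: inc R2 by 4 -> R2=(0,0,4) value=4
Op 2: inc R2 by 4 -> R2=(0,0,8) value=8
Op 3: inc R2 by 3 -> R2=(0,0,11) value=11
Op 4: merge R1<->R2 -> R1=(0,0,11) R2=(0,0,11)
Op 5: inc R0 by 2 -> R0=(2,0,0) value=2
Op 6: inc R2 by 3 -> R2=(0,0,14) value=14
Op 7: merge R2<->R1 -> R2=(0,0,14) R1=(0,0,14)
Op 8: inc R1 by 3 -> R1=(0,3,14) value=17
Op 9: merge R0<->R2 -> R0=(2,0,14) R2=(2,0,14)
Op 10: merge R0<->R1 -> R0=(2,3,14) R1=(2,3,14)

Answer: 2 3 14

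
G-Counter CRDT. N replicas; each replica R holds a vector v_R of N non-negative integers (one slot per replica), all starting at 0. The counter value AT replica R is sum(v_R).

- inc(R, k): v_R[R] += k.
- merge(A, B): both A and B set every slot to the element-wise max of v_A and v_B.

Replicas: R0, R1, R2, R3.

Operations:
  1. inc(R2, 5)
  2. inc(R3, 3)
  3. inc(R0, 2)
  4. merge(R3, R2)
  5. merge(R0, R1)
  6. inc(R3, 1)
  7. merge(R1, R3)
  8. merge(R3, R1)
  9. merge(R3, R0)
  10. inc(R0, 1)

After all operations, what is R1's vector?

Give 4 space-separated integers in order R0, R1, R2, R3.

Op 1: inc R2 by 5 -> R2=(0,0,5,0) value=5
Op 2: inc R3 by 3 -> R3=(0,0,0,3) value=3
Op 3: inc R0 by 2 -> R0=(2,0,0,0) value=2
Op 4: merge R3<->R2 -> R3=(0,0,5,3) R2=(0,0,5,3)
Op 5: merge R0<->R1 -> R0=(2,0,0,0) R1=(2,0,0,0)
Op 6: inc R3 by 1 -> R3=(0,0,5,4) value=9
Op 7: merge R1<->R3 -> R1=(2,0,5,4) R3=(2,0,5,4)
Op 8: merge R3<->R1 -> R3=(2,0,5,4) R1=(2,0,5,4)
Op 9: merge R3<->R0 -> R3=(2,0,5,4) R0=(2,0,5,4)
Op 10: inc R0 by 1 -> R0=(3,0,5,4) value=12

Answer: 2 0 5 4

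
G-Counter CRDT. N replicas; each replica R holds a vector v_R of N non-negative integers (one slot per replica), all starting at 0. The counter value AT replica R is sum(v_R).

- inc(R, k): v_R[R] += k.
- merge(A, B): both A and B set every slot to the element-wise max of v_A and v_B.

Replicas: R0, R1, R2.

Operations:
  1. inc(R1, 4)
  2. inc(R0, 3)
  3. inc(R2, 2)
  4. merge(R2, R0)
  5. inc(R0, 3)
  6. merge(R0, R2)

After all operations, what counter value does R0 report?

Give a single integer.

Op 1: inc R1 by 4 -> R1=(0,4,0) value=4
Op 2: inc R0 by 3 -> R0=(3,0,0) value=3
Op 3: inc R2 by 2 -> R2=(0,0,2) value=2
Op 4: merge R2<->R0 -> R2=(3,0,2) R0=(3,0,2)
Op 5: inc R0 by 3 -> R0=(6,0,2) value=8
Op 6: merge R0<->R2 -> R0=(6,0,2) R2=(6,0,2)

Answer: 8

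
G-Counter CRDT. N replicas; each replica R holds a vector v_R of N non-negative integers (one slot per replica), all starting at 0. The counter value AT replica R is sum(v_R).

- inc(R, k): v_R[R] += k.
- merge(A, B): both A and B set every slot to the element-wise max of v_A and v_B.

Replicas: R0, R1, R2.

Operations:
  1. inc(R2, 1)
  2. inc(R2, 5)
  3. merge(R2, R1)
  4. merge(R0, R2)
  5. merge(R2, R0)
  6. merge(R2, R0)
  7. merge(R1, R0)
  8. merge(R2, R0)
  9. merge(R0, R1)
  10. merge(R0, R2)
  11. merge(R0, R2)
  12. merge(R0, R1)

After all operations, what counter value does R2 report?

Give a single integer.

Answer: 6

Derivation:
Op 1: inc R2 by 1 -> R2=(0,0,1) value=1
Op 2: inc R2 by 5 -> R2=(0,0,6) value=6
Op 3: merge R2<->R1 -> R2=(0,0,6) R1=(0,0,6)
Op 4: merge R0<->R2 -> R0=(0,0,6) R2=(0,0,6)
Op 5: merge R2<->R0 -> R2=(0,0,6) R0=(0,0,6)
Op 6: merge R2<->R0 -> R2=(0,0,6) R0=(0,0,6)
Op 7: merge R1<->R0 -> R1=(0,0,6) R0=(0,0,6)
Op 8: merge R2<->R0 -> R2=(0,0,6) R0=(0,0,6)
Op 9: merge R0<->R1 -> R0=(0,0,6) R1=(0,0,6)
Op 10: merge R0<->R2 -> R0=(0,0,6) R2=(0,0,6)
Op 11: merge R0<->R2 -> R0=(0,0,6) R2=(0,0,6)
Op 12: merge R0<->R1 -> R0=(0,0,6) R1=(0,0,6)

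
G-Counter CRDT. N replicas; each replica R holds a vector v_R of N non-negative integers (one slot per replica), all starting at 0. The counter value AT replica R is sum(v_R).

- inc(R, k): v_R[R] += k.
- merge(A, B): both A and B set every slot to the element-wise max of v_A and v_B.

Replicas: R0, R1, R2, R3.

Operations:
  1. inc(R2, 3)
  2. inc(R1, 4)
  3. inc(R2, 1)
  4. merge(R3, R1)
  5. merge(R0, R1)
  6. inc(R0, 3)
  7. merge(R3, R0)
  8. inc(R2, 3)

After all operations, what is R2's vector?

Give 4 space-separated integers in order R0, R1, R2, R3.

Op 1: inc R2 by 3 -> R2=(0,0,3,0) value=3
Op 2: inc R1 by 4 -> R1=(0,4,0,0) value=4
Op 3: inc R2 by 1 -> R2=(0,0,4,0) value=4
Op 4: merge R3<->R1 -> R3=(0,4,0,0) R1=(0,4,0,0)
Op 5: merge R0<->R1 -> R0=(0,4,0,0) R1=(0,4,0,0)
Op 6: inc R0 by 3 -> R0=(3,4,0,0) value=7
Op 7: merge R3<->R0 -> R3=(3,4,0,0) R0=(3,4,0,0)
Op 8: inc R2 by 3 -> R2=(0,0,7,0) value=7

Answer: 0 0 7 0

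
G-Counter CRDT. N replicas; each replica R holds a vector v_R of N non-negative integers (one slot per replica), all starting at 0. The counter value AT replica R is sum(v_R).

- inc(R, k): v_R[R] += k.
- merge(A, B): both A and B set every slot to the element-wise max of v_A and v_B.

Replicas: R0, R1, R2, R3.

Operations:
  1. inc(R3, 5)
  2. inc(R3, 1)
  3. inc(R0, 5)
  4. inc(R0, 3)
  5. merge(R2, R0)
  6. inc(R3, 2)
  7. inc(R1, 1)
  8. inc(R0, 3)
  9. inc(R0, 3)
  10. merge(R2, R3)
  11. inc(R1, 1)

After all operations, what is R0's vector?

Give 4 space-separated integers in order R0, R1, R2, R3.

Op 1: inc R3 by 5 -> R3=(0,0,0,5) value=5
Op 2: inc R3 by 1 -> R3=(0,0,0,6) value=6
Op 3: inc R0 by 5 -> R0=(5,0,0,0) value=5
Op 4: inc R0 by 3 -> R0=(8,0,0,0) value=8
Op 5: merge R2<->R0 -> R2=(8,0,0,0) R0=(8,0,0,0)
Op 6: inc R3 by 2 -> R3=(0,0,0,8) value=8
Op 7: inc R1 by 1 -> R1=(0,1,0,0) value=1
Op 8: inc R0 by 3 -> R0=(11,0,0,0) value=11
Op 9: inc R0 by 3 -> R0=(14,0,0,0) value=14
Op 10: merge R2<->R3 -> R2=(8,0,0,8) R3=(8,0,0,8)
Op 11: inc R1 by 1 -> R1=(0,2,0,0) value=2

Answer: 14 0 0 0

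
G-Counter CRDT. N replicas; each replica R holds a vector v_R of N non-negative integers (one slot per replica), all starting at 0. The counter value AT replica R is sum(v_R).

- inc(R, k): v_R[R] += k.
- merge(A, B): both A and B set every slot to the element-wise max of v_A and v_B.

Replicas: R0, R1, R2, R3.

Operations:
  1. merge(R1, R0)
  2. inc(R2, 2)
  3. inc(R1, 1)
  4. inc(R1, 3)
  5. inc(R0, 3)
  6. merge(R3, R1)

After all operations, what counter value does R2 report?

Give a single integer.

Op 1: merge R1<->R0 -> R1=(0,0,0,0) R0=(0,0,0,0)
Op 2: inc R2 by 2 -> R2=(0,0,2,0) value=2
Op 3: inc R1 by 1 -> R1=(0,1,0,0) value=1
Op 4: inc R1 by 3 -> R1=(0,4,0,0) value=4
Op 5: inc R0 by 3 -> R0=(3,0,0,0) value=3
Op 6: merge R3<->R1 -> R3=(0,4,0,0) R1=(0,4,0,0)

Answer: 2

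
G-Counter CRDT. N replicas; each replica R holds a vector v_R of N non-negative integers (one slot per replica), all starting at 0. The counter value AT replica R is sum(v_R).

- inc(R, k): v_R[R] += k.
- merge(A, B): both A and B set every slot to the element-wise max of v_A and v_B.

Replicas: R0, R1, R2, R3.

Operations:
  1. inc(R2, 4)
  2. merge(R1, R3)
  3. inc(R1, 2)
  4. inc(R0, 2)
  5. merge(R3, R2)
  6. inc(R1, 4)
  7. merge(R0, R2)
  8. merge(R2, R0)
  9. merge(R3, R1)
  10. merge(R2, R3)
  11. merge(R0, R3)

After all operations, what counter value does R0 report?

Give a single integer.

Op 1: inc R2 by 4 -> R2=(0,0,4,0) value=4
Op 2: merge R1<->R3 -> R1=(0,0,0,0) R3=(0,0,0,0)
Op 3: inc R1 by 2 -> R1=(0,2,0,0) value=2
Op 4: inc R0 by 2 -> R0=(2,0,0,0) value=2
Op 5: merge R3<->R2 -> R3=(0,0,4,0) R2=(0,0,4,0)
Op 6: inc R1 by 4 -> R1=(0,6,0,0) value=6
Op 7: merge R0<->R2 -> R0=(2,0,4,0) R2=(2,0,4,0)
Op 8: merge R2<->R0 -> R2=(2,0,4,0) R0=(2,0,4,0)
Op 9: merge R3<->R1 -> R3=(0,6,4,0) R1=(0,6,4,0)
Op 10: merge R2<->R3 -> R2=(2,6,4,0) R3=(2,6,4,0)
Op 11: merge R0<->R3 -> R0=(2,6,4,0) R3=(2,6,4,0)

Answer: 12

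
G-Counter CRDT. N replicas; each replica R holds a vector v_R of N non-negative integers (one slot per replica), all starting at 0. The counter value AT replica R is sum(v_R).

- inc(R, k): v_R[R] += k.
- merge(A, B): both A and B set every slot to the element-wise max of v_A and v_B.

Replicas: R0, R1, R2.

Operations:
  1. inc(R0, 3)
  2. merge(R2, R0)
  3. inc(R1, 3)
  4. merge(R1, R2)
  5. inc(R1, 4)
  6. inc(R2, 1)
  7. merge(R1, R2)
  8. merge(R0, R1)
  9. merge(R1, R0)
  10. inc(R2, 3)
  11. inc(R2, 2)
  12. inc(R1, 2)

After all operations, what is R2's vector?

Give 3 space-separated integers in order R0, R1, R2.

Answer: 3 7 6

Derivation:
Op 1: inc R0 by 3 -> R0=(3,0,0) value=3
Op 2: merge R2<->R0 -> R2=(3,0,0) R0=(3,0,0)
Op 3: inc R1 by 3 -> R1=(0,3,0) value=3
Op 4: merge R1<->R2 -> R1=(3,3,0) R2=(3,3,0)
Op 5: inc R1 by 4 -> R1=(3,7,0) value=10
Op 6: inc R2 by 1 -> R2=(3,3,1) value=7
Op 7: merge R1<->R2 -> R1=(3,7,1) R2=(3,7,1)
Op 8: merge R0<->R1 -> R0=(3,7,1) R1=(3,7,1)
Op 9: merge R1<->R0 -> R1=(3,7,1) R0=(3,7,1)
Op 10: inc R2 by 3 -> R2=(3,7,4) value=14
Op 11: inc R2 by 2 -> R2=(3,7,6) value=16
Op 12: inc R1 by 2 -> R1=(3,9,1) value=13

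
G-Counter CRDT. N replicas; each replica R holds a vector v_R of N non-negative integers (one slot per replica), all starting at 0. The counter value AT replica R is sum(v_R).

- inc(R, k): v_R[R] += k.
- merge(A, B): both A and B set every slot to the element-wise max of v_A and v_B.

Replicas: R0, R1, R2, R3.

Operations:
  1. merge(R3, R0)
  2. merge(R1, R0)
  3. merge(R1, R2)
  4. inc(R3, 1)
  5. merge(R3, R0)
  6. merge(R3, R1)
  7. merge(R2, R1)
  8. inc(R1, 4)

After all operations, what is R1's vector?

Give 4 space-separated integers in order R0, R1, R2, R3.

Answer: 0 4 0 1

Derivation:
Op 1: merge R3<->R0 -> R3=(0,0,0,0) R0=(0,0,0,0)
Op 2: merge R1<->R0 -> R1=(0,0,0,0) R0=(0,0,0,0)
Op 3: merge R1<->R2 -> R1=(0,0,0,0) R2=(0,0,0,0)
Op 4: inc R3 by 1 -> R3=(0,0,0,1) value=1
Op 5: merge R3<->R0 -> R3=(0,0,0,1) R0=(0,0,0,1)
Op 6: merge R3<->R1 -> R3=(0,0,0,1) R1=(0,0,0,1)
Op 7: merge R2<->R1 -> R2=(0,0,0,1) R1=(0,0,0,1)
Op 8: inc R1 by 4 -> R1=(0,4,0,1) value=5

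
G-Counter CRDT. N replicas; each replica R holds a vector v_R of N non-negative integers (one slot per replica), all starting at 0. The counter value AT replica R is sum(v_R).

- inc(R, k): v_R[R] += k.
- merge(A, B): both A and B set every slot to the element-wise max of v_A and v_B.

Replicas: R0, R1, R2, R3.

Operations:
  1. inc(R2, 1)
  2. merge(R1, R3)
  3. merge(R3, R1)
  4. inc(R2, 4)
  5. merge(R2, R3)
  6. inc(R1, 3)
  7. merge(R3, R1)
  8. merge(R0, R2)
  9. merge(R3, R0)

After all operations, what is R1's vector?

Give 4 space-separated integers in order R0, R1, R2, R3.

Answer: 0 3 5 0

Derivation:
Op 1: inc R2 by 1 -> R2=(0,0,1,0) value=1
Op 2: merge R1<->R3 -> R1=(0,0,0,0) R3=(0,0,0,0)
Op 3: merge R3<->R1 -> R3=(0,0,0,0) R1=(0,0,0,0)
Op 4: inc R2 by 4 -> R2=(0,0,5,0) value=5
Op 5: merge R2<->R3 -> R2=(0,0,5,0) R3=(0,0,5,0)
Op 6: inc R1 by 3 -> R1=(0,3,0,0) value=3
Op 7: merge R3<->R1 -> R3=(0,3,5,0) R1=(0,3,5,0)
Op 8: merge R0<->R2 -> R0=(0,0,5,0) R2=(0,0,5,0)
Op 9: merge R3<->R0 -> R3=(0,3,5,0) R0=(0,3,5,0)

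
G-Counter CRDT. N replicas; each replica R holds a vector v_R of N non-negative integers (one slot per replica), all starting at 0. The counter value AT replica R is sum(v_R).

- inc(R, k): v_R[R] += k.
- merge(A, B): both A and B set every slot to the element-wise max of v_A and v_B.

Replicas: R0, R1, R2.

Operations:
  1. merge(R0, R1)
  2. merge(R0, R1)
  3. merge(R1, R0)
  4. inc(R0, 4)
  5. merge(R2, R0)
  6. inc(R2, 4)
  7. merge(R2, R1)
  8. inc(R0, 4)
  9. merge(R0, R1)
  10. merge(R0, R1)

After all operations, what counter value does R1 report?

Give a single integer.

Answer: 12

Derivation:
Op 1: merge R0<->R1 -> R0=(0,0,0) R1=(0,0,0)
Op 2: merge R0<->R1 -> R0=(0,0,0) R1=(0,0,0)
Op 3: merge R1<->R0 -> R1=(0,0,0) R0=(0,0,0)
Op 4: inc R0 by 4 -> R0=(4,0,0) value=4
Op 5: merge R2<->R0 -> R2=(4,0,0) R0=(4,0,0)
Op 6: inc R2 by 4 -> R2=(4,0,4) value=8
Op 7: merge R2<->R1 -> R2=(4,0,4) R1=(4,0,4)
Op 8: inc R0 by 4 -> R0=(8,0,0) value=8
Op 9: merge R0<->R1 -> R0=(8,0,4) R1=(8,0,4)
Op 10: merge R0<->R1 -> R0=(8,0,4) R1=(8,0,4)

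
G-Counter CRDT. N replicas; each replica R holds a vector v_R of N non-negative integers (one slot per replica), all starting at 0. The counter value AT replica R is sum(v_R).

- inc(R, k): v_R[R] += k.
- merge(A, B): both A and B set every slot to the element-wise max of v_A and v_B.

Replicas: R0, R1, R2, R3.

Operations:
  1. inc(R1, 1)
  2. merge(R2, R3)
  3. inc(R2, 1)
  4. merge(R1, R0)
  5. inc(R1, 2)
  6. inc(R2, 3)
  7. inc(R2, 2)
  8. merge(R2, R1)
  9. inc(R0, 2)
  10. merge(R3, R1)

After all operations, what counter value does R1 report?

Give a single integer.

Op 1: inc R1 by 1 -> R1=(0,1,0,0) value=1
Op 2: merge R2<->R3 -> R2=(0,0,0,0) R3=(0,0,0,0)
Op 3: inc R2 by 1 -> R2=(0,0,1,0) value=1
Op 4: merge R1<->R0 -> R1=(0,1,0,0) R0=(0,1,0,0)
Op 5: inc R1 by 2 -> R1=(0,3,0,0) value=3
Op 6: inc R2 by 3 -> R2=(0,0,4,0) value=4
Op 7: inc R2 by 2 -> R2=(0,0,6,0) value=6
Op 8: merge R2<->R1 -> R2=(0,3,6,0) R1=(0,3,6,0)
Op 9: inc R0 by 2 -> R0=(2,1,0,0) value=3
Op 10: merge R3<->R1 -> R3=(0,3,6,0) R1=(0,3,6,0)

Answer: 9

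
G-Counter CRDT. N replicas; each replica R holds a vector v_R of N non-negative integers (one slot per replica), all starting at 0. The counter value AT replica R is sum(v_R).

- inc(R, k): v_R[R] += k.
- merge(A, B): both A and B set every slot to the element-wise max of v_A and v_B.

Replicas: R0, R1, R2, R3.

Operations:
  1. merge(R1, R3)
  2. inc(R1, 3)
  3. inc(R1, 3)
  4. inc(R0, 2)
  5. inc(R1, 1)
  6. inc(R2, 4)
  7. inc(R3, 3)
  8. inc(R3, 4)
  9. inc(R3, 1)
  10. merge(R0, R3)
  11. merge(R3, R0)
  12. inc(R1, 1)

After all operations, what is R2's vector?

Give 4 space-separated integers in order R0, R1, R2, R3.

Answer: 0 0 4 0

Derivation:
Op 1: merge R1<->R3 -> R1=(0,0,0,0) R3=(0,0,0,0)
Op 2: inc R1 by 3 -> R1=(0,3,0,0) value=3
Op 3: inc R1 by 3 -> R1=(0,6,0,0) value=6
Op 4: inc R0 by 2 -> R0=(2,0,0,0) value=2
Op 5: inc R1 by 1 -> R1=(0,7,0,0) value=7
Op 6: inc R2 by 4 -> R2=(0,0,4,0) value=4
Op 7: inc R3 by 3 -> R3=(0,0,0,3) value=3
Op 8: inc R3 by 4 -> R3=(0,0,0,7) value=7
Op 9: inc R3 by 1 -> R3=(0,0,0,8) value=8
Op 10: merge R0<->R3 -> R0=(2,0,0,8) R3=(2,0,0,8)
Op 11: merge R3<->R0 -> R3=(2,0,0,8) R0=(2,0,0,8)
Op 12: inc R1 by 1 -> R1=(0,8,0,0) value=8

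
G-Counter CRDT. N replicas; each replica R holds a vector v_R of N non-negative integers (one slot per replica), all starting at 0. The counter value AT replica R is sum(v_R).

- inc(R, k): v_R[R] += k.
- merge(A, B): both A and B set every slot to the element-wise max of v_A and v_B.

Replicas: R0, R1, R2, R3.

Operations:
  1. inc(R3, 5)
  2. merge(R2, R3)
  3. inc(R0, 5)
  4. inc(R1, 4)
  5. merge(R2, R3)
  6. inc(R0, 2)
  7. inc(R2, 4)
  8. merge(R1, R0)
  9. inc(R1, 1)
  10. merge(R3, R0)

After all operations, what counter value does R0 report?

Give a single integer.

Answer: 16

Derivation:
Op 1: inc R3 by 5 -> R3=(0,0,0,5) value=5
Op 2: merge R2<->R3 -> R2=(0,0,0,5) R3=(0,0,0,5)
Op 3: inc R0 by 5 -> R0=(5,0,0,0) value=5
Op 4: inc R1 by 4 -> R1=(0,4,0,0) value=4
Op 5: merge R2<->R3 -> R2=(0,0,0,5) R3=(0,0,0,5)
Op 6: inc R0 by 2 -> R0=(7,0,0,0) value=7
Op 7: inc R2 by 4 -> R2=(0,0,4,5) value=9
Op 8: merge R1<->R0 -> R1=(7,4,0,0) R0=(7,4,0,0)
Op 9: inc R1 by 1 -> R1=(7,5,0,0) value=12
Op 10: merge R3<->R0 -> R3=(7,4,0,5) R0=(7,4,0,5)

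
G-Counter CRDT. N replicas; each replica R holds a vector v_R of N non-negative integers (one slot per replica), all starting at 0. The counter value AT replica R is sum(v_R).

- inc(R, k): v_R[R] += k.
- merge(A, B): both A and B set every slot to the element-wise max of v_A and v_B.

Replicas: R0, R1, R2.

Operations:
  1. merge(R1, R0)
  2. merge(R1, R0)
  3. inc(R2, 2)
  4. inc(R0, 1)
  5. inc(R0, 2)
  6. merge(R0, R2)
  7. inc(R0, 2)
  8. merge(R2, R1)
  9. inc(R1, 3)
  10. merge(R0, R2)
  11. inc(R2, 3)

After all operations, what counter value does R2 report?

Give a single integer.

Answer: 10

Derivation:
Op 1: merge R1<->R0 -> R1=(0,0,0) R0=(0,0,0)
Op 2: merge R1<->R0 -> R1=(0,0,0) R0=(0,0,0)
Op 3: inc R2 by 2 -> R2=(0,0,2) value=2
Op 4: inc R0 by 1 -> R0=(1,0,0) value=1
Op 5: inc R0 by 2 -> R0=(3,0,0) value=3
Op 6: merge R0<->R2 -> R0=(3,0,2) R2=(3,0,2)
Op 7: inc R0 by 2 -> R0=(5,0,2) value=7
Op 8: merge R2<->R1 -> R2=(3,0,2) R1=(3,0,2)
Op 9: inc R1 by 3 -> R1=(3,3,2) value=8
Op 10: merge R0<->R2 -> R0=(5,0,2) R2=(5,0,2)
Op 11: inc R2 by 3 -> R2=(5,0,5) value=10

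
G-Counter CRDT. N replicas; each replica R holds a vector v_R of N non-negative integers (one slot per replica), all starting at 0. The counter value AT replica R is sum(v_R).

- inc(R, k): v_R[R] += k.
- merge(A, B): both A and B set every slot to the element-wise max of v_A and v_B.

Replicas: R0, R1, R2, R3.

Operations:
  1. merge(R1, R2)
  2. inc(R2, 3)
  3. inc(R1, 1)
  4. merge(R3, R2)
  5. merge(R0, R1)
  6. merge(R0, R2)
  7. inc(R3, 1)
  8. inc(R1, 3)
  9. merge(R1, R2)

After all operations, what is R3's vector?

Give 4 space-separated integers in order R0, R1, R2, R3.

Op 1: merge R1<->R2 -> R1=(0,0,0,0) R2=(0,0,0,0)
Op 2: inc R2 by 3 -> R2=(0,0,3,0) value=3
Op 3: inc R1 by 1 -> R1=(0,1,0,0) value=1
Op 4: merge R3<->R2 -> R3=(0,0,3,0) R2=(0,0,3,0)
Op 5: merge R0<->R1 -> R0=(0,1,0,0) R1=(0,1,0,0)
Op 6: merge R0<->R2 -> R0=(0,1,3,0) R2=(0,1,3,0)
Op 7: inc R3 by 1 -> R3=(0,0,3,1) value=4
Op 8: inc R1 by 3 -> R1=(0,4,0,0) value=4
Op 9: merge R1<->R2 -> R1=(0,4,3,0) R2=(0,4,3,0)

Answer: 0 0 3 1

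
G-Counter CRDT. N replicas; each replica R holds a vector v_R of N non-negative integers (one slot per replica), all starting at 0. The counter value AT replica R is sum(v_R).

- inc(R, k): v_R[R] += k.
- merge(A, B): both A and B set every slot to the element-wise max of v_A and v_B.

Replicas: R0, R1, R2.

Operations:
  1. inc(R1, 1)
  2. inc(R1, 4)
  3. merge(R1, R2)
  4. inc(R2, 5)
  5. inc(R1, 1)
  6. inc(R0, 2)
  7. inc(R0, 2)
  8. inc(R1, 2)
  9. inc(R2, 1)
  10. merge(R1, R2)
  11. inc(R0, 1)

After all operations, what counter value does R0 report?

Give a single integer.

Op 1: inc R1 by 1 -> R1=(0,1,0) value=1
Op 2: inc R1 by 4 -> R1=(0,5,0) value=5
Op 3: merge R1<->R2 -> R1=(0,5,0) R2=(0,5,0)
Op 4: inc R2 by 5 -> R2=(0,5,5) value=10
Op 5: inc R1 by 1 -> R1=(0,6,0) value=6
Op 6: inc R0 by 2 -> R0=(2,0,0) value=2
Op 7: inc R0 by 2 -> R0=(4,0,0) value=4
Op 8: inc R1 by 2 -> R1=(0,8,0) value=8
Op 9: inc R2 by 1 -> R2=(0,5,6) value=11
Op 10: merge R1<->R2 -> R1=(0,8,6) R2=(0,8,6)
Op 11: inc R0 by 1 -> R0=(5,0,0) value=5

Answer: 5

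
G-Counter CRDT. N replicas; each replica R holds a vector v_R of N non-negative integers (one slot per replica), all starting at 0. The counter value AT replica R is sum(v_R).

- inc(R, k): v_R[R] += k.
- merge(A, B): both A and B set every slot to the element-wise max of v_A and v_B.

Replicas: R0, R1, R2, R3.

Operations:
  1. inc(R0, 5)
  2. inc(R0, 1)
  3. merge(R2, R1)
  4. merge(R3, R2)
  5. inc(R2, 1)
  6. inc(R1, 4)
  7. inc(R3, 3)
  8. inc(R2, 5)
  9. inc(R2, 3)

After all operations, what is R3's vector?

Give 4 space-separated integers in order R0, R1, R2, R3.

Answer: 0 0 0 3

Derivation:
Op 1: inc R0 by 5 -> R0=(5,0,0,0) value=5
Op 2: inc R0 by 1 -> R0=(6,0,0,0) value=6
Op 3: merge R2<->R1 -> R2=(0,0,0,0) R1=(0,0,0,0)
Op 4: merge R3<->R2 -> R3=(0,0,0,0) R2=(0,0,0,0)
Op 5: inc R2 by 1 -> R2=(0,0,1,0) value=1
Op 6: inc R1 by 4 -> R1=(0,4,0,0) value=4
Op 7: inc R3 by 3 -> R3=(0,0,0,3) value=3
Op 8: inc R2 by 5 -> R2=(0,0,6,0) value=6
Op 9: inc R2 by 3 -> R2=(0,0,9,0) value=9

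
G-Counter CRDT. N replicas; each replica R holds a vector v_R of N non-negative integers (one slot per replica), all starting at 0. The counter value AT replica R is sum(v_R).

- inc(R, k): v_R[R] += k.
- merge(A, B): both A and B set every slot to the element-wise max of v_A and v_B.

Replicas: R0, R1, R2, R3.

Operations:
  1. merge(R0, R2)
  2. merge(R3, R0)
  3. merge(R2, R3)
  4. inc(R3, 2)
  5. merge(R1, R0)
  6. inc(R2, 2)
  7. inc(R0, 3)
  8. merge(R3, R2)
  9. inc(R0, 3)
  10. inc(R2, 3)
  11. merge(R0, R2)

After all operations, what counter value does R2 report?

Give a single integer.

Answer: 13

Derivation:
Op 1: merge R0<->R2 -> R0=(0,0,0,0) R2=(0,0,0,0)
Op 2: merge R3<->R0 -> R3=(0,0,0,0) R0=(0,0,0,0)
Op 3: merge R2<->R3 -> R2=(0,0,0,0) R3=(0,0,0,0)
Op 4: inc R3 by 2 -> R3=(0,0,0,2) value=2
Op 5: merge R1<->R0 -> R1=(0,0,0,0) R0=(0,0,0,0)
Op 6: inc R2 by 2 -> R2=(0,0,2,0) value=2
Op 7: inc R0 by 3 -> R0=(3,0,0,0) value=3
Op 8: merge R3<->R2 -> R3=(0,0,2,2) R2=(0,0,2,2)
Op 9: inc R0 by 3 -> R0=(6,0,0,0) value=6
Op 10: inc R2 by 3 -> R2=(0,0,5,2) value=7
Op 11: merge R0<->R2 -> R0=(6,0,5,2) R2=(6,0,5,2)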